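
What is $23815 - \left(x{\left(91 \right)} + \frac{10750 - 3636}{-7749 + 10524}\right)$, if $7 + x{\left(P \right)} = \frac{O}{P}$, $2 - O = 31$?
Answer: $\frac{6015083651}{252525} \approx 23820.0$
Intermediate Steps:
$O = -29$ ($O = 2 - 31 = -29$)
$x{\left(P \right)} = -7 - \frac{29}{P}$
$23815 - \left(x{\left(91 \right)} + \frac{10750 - 3636}{-7749 + 10524}\right) = 23815 - \left(\left(-7 - \frac{29}{91}\right) + \frac{10750 - 3636}{-7749 + 10524}\right) = 23815 - \left(\left(-7 - \frac{29}{91}\right) + \frac{7114}{2775}\right) = 23815 - \left(\left(-7 - \frac{29}{91}\right) + 7114 \cdot \frac{1}{2775}\right) = 23815 - \left(- \frac{666}{91} + \frac{7114}{2775}\right) = 23815 - - \frac{1200776}{252525} = 23815 + \frac{1200776}{252525} = \frac{6015083651}{252525}$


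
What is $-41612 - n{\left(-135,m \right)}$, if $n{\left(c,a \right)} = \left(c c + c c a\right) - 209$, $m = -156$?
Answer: $2783472$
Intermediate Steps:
$n{\left(c,a \right)} = -209 + c^{2} + a c^{2}$ ($n{\left(c,a \right)} = \left(c^{2} + c^{2} a\right) - 209 = \left(c^{2} + a c^{2}\right) - 209 = -209 + c^{2} + a c^{2}$)
$-41612 - n{\left(-135,m \right)} = -41612 - \left(-209 + \left(-135\right)^{2} - 156 \left(-135\right)^{2}\right) = -41612 - \left(-209 + 18225 - 2843100\right) = -41612 - -2825084 = -41612 + 2825084 = 2783472$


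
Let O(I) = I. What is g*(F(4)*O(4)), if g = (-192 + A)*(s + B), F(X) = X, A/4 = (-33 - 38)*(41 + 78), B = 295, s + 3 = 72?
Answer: -197946112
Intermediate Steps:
s = 69 (s = -3 + 72 = 69)
A = -33796 (A = 4*((-33 - 38)*(41 + 78)) = 4*(-71*119) = 4*(-8449) = -33796)
g = -12371632 (g = (-192 - 33796)*(69 + 295) = -33988*364 = -12371632)
g*(F(4)*O(4)) = -49486528*4 = -12371632*16 = -197946112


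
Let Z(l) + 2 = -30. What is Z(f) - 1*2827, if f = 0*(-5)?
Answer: -2859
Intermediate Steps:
f = 0
Z(l) = -32 (Z(l) = -2 - 30 = -32)
Z(f) - 1*2827 = -32 - 1*2827 = -32 - 2827 = -2859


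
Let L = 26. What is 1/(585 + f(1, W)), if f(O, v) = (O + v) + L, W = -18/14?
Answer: 7/4275 ≈ 0.0016374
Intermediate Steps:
W = -9/7 (W = -18*1/14 = -9/7 ≈ -1.2857)
f(O, v) = 26 + O + v (f(O, v) = (O + v) + 26 = 26 + O + v)
1/(585 + f(1, W)) = 1/(585 + (26 + 1 - 9/7)) = 1/(585 + 180/7) = 1/(4275/7) = 7/4275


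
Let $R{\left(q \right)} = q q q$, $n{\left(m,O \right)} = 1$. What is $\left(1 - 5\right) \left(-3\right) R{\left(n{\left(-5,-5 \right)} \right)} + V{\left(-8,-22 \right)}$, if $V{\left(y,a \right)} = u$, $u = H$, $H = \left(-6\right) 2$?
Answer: $0$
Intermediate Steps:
$H = -12$
$u = -12$
$V{\left(y,a \right)} = -12$
$R{\left(q \right)} = q^{3}$ ($R{\left(q \right)} = q^{2} q = q^{3}$)
$\left(1 - 5\right) \left(-3\right) R{\left(n{\left(-5,-5 \right)} \right)} + V{\left(-8,-22 \right)} = \left(1 - 5\right) \left(-3\right) 1^{3} - 12 = \left(-4\right) \left(-3\right) 1 - 12 = 12 \cdot 1 - 12 = 12 - 12 = 0$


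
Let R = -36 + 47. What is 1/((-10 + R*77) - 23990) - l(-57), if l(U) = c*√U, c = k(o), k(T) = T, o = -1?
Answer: -1/23153 + I*√57 ≈ -4.3191e-5 + 7.5498*I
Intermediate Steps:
c = -1
R = 11
l(U) = -√U
1/((-10 + R*77) - 23990) - l(-57) = 1/((-10 + 11*77) - 23990) - (-1)*√(-57) = 1/((-10 + 847) - 23990) - (-1)*I*√57 = 1/(837 - 23990) - (-1)*I*√57 = 1/(-23153) + I*√57 = -1/23153 + I*√57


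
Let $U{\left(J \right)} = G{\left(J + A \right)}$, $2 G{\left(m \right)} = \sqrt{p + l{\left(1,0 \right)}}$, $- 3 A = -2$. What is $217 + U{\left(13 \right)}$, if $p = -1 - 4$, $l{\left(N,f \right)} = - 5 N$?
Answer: $217 + \frac{i \sqrt{10}}{2} \approx 217.0 + 1.5811 i$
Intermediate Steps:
$A = \frac{2}{3}$ ($A = \left(- \frac{1}{3}\right) \left(-2\right) = \frac{2}{3} \approx 0.66667$)
$p = -5$
$G{\left(m \right)} = \frac{i \sqrt{10}}{2}$ ($G{\left(m \right)} = \frac{\sqrt{-5 - 5}}{2} = \frac{\sqrt{-10}}{2} = \frac{i \sqrt{10}}{2}$)
$U{\left(J \right)} = \frac{i \sqrt{10}}{2}$
$217 + U{\left(13 \right)} = 217 + \frac{i \sqrt{10}}{2}$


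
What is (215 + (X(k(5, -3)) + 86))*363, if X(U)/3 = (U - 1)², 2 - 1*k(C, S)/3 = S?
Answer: 322707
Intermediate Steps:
k(C, S) = 6 - 3*S
X(U) = 3*(-1 + U)² (X(U) = 3*(U - 1)² = 3*(-1 + U)²)
(215 + (X(k(5, -3)) + 86))*363 = (215 + (3*(-1 + (6 - 3*(-3)))² + 86))*363 = (215 + (3*(-1 + (6 + 9))² + 86))*363 = (215 + (3*(-1 + 15)² + 86))*363 = (215 + (3*14² + 86))*363 = (215 + (3*196 + 86))*363 = (215 + (588 + 86))*363 = (215 + 674)*363 = 889*363 = 322707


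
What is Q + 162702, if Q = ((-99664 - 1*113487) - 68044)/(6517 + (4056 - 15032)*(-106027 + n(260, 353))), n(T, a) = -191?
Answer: 37937397259775/233171057 ≈ 1.6270e+5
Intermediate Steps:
Q = -56239/233171057 (Q = ((-99664 - 1*113487) - 68044)/(6517 + (4056 - 15032)*(-106027 - 191)) = ((-99664 - 113487) - 68044)/(6517 - 10976*(-106218)) = (-213151 - 68044)/(6517 + 1165848768) = -281195/1165855285 = -281195*1/1165855285 = -56239/233171057 ≈ -0.00024119)
Q + 162702 = -56239/233171057 + 162702 = 37937397259775/233171057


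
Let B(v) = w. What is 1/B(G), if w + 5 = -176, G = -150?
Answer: -1/181 ≈ -0.0055249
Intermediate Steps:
w = -181 (w = -5 - 176 = -181)
B(v) = -181
1/B(G) = 1/(-181) = -1/181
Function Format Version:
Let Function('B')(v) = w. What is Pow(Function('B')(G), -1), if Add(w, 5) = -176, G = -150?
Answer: Rational(-1, 181) ≈ -0.0055249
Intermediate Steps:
w = -181 (w = Add(-5, -176) = -181)
Function('B')(v) = -181
Pow(Function('B')(G), -1) = Pow(-181, -1) = Rational(-1, 181)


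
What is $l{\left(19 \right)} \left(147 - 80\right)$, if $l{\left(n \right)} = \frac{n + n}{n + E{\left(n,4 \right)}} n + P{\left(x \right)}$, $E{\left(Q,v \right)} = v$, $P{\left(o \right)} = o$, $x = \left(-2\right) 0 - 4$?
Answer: $\frac{42210}{23} \approx 1835.2$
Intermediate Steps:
$x = -4$ ($x = 0 - 4 = -4$)
$l{\left(n \right)} = -4 + \frac{2 n^{2}}{4 + n}$ ($l{\left(n \right)} = \frac{n + n}{n + 4} n - 4 = \frac{2 n}{4 + n} n - 4 = \frac{2 n^{2}}{4 + n} - 4 = -4 + \frac{2 n^{2}}{4 + n}$)
$l{\left(19 \right)} \left(147 - 80\right) = \frac{2 \left(-8 + 19^{2} - 38\right)}{4 + 19} \left(147 - 80\right) = \frac{2 \left(-8 + 361 - 38\right)}{23} \cdot 67 = 2 \cdot \frac{1}{23} \cdot 315 \cdot 67 = \frac{630}{23} \cdot 67 = \frac{42210}{23}$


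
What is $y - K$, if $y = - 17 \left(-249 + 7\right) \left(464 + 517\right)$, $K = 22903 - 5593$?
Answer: $4018524$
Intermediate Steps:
$K = 17310$ ($K = 22903 - 5593 = 17310$)
$y = 4035834$ ($y = - 17 \left(\left(-242\right) 981\right) = \left(-17\right) \left(-237402\right) = 4035834$)
$y - K = 4035834 - 17310 = 4018524$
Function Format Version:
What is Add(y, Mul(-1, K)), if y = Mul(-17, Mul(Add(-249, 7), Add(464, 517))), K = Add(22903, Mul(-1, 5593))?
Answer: 4018524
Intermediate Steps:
K = 17310 (K = Add(22903, -5593) = 17310)
y = 4035834 (y = Mul(-17, Mul(-242, 981)) = Mul(-17, -237402) = 4035834)
Add(y, Mul(-1, K)) = Add(4035834, Mul(-1, 17310)) = Add(4035834, -17310) = 4018524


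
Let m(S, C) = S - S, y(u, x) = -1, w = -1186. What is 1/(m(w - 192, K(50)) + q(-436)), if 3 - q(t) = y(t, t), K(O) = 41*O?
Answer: 1/4 ≈ 0.25000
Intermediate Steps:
q(t) = 4 (q(t) = 3 - 1*(-1) = 3 + 1 = 4)
m(S, C) = 0
1/(m(w - 192, K(50)) + q(-436)) = 1/(0 + 4) = 1/4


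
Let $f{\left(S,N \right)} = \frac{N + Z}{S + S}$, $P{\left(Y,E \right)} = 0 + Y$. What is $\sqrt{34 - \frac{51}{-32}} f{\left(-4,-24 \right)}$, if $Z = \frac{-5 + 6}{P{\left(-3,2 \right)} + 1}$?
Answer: $\frac{49 \sqrt{2278}}{128} \approx 18.271$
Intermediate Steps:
$P{\left(Y,E \right)} = Y$
$Z = - \frac{1}{2}$ ($Z = \frac{-5 + 6}{-3 + 1} = 1 \frac{1}{-2} = 1 \left(- \frac{1}{2}\right) = - \frac{1}{2} \approx -0.5$)
$f{\left(S,N \right)} = \frac{- \frac{1}{2} + N}{2 S}$ ($f{\left(S,N \right)} = \frac{N - \frac{1}{2}}{S + S} = \frac{- \frac{1}{2} + N}{2 S}$)
$\sqrt{34 - \frac{51}{-32}} f{\left(-4,-24 \right)} = \sqrt{34 - \frac{51}{-32}} \frac{-1 + 2 \left(-24\right)}{4 \left(-4\right)} = \sqrt{34 - - \frac{51}{32}} \cdot \frac{1}{4} \left(- \frac{1}{4}\right) \left(-1 - 48\right) = \sqrt{34 + \frac{51}{32}} \cdot \frac{1}{4} \left(- \frac{1}{4}\right) \left(-49\right) = \sqrt{\frac{1139}{32}} \cdot \frac{49}{16} = \frac{\sqrt{2278}}{8} \cdot \frac{49}{16} = \frac{49 \sqrt{2278}}{128}$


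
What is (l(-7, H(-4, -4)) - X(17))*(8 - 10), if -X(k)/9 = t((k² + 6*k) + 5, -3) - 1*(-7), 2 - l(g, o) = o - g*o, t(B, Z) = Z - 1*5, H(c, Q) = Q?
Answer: -50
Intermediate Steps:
t(B, Z) = -5 + Z (t(B, Z) = Z - 5 = -5 + Z)
l(g, o) = 2 - o + g*o (l(g, o) = 2 - (o - g*o) = 2 + (-o + g*o) = 2 - o + g*o)
X(k) = 9 (X(k) = -9*((-5 - 3) - 1*(-7)) = -9*(-8 + 7) = -9*(-1) = 9)
(l(-7, H(-4, -4)) - X(17))*(8 - 10) = ((2 - 1*(-4) - 7*(-4)) - 1*9)*(8 - 10) = ((2 + 4 + 28) - 9)*(-2) = (34 - 9)*(-2) = 25*(-2) = -50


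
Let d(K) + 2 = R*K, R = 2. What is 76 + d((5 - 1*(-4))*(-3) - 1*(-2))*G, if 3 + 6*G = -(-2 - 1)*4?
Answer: -2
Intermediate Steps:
d(K) = -2 + 2*K
G = 3/2 (G = -1/2 + (-(-2 - 1)*4)/6 = -1/2 + (-(-3)*4)/6 = -1/2 + (-1*(-12))/6 = -1/2 + (1/6)*12 = -1/2 + 2 = 3/2 ≈ 1.5000)
76 + d((5 - 1*(-4))*(-3) - 1*(-2))*G = 76 + (-2 + 2*((5 - 1*(-4))*(-3) - 1*(-2)))*(3/2) = 76 + (-2 + 2*((5 + 4)*(-3) + 2))*(3/2) = 76 + (-2 + 2*(9*(-3) + 2))*(3/2) = 76 + (-2 + 2*(-27 + 2))*(3/2) = 76 + (-2 + 2*(-25))*(3/2) = 76 + (-2 - 50)*(3/2) = 76 - 52*3/2 = 76 - 78 = -2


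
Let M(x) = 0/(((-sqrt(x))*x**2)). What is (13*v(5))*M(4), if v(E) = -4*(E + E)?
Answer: 0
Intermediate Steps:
v(E) = -8*E
M(x) = 0 (M(x) = 0/((-x**(5/2))) = 0*(-1/x**(5/2)) = 0)
(13*v(5))*M(4) = (13*(-8*5))*0 = (13*(-40))*0 = -520*0 = 0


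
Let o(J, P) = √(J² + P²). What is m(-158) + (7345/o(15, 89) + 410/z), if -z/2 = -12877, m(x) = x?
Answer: -2034361/12877 + 7345*√8146/8146 ≈ -76.604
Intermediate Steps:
z = 25754 (z = -2*(-12877) = 25754)
m(-158) + (7345/o(15, 89) + 410/z) = -158 + (7345/(√(15² + 89²)) + 410/25754) = -158 + (7345/(√(225 + 7921)) + 410*(1/25754)) = -158 + (7345/(√8146) + 205/12877) = -158 + (7345*(√8146/8146) + 205/12877) = -158 + (7345*√8146/8146 + 205/12877) = -158 + (205/12877 + 7345*√8146/8146) = -2034361/12877 + 7345*√8146/8146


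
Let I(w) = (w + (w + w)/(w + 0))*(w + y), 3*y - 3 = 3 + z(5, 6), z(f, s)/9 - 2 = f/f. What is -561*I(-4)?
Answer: 7854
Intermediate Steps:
z(f, s) = 27 (z(f, s) = 18 + 9*(f/f) = 18 + 9*1 = 18 + 9 = 27)
y = 11 (y = 1 + (3 + 27)/3 = 1 + (1/3)*30 = 1 + 10 = 11)
I(w) = (2 + w)*(11 + w) (I(w) = (w + (w + w)/(w + 0))*(w + 11) = (w + (2*w)/w)*(11 + w) = (w + 2)*(11 + w) = (2 + w)*(11 + w))
-561*I(-4) = -561*(22 + (-4)**2 + 13*(-4)) = -561*(22 + 16 - 52) = -561*(-14) = 7854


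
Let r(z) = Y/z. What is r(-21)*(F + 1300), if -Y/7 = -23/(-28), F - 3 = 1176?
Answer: 57017/84 ≈ 678.77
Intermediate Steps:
F = 1179 (F = 3 + 1176 = 1179)
Y = -23/4 (Y = -(-161)/(-28) = -(-161)*(-1)/28 = -7*23/28 = -23/4 ≈ -5.7500)
r(z) = -23/(4*z)
r(-21)*(F + 1300) = (-23/4/(-21))*(1179 + 1300) = -23/4*(-1/21)*2479 = (23/84)*2479 = 57017/84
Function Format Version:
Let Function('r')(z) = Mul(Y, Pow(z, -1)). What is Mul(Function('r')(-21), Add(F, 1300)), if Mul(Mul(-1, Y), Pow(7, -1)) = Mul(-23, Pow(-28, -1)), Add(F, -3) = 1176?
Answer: Rational(57017, 84) ≈ 678.77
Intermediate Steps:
F = 1179 (F = Add(3, 1176) = 1179)
Y = Rational(-23, 4) (Y = Mul(-7, Mul(-23, Pow(-28, -1))) = Mul(-7, Mul(-23, Rational(-1, 28))) = Mul(-7, Rational(23, 28)) = Rational(-23, 4) ≈ -5.7500)
Function('r')(z) = Mul(Rational(-23, 4), Pow(z, -1))
Mul(Function('r')(-21), Add(F, 1300)) = Mul(Mul(Rational(-23, 4), Pow(-21, -1)), Add(1179, 1300)) = Mul(Mul(Rational(-23, 4), Rational(-1, 21)), 2479) = Mul(Rational(23, 84), 2479) = Rational(57017, 84)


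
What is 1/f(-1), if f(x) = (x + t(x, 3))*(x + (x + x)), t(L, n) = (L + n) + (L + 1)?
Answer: -⅓ ≈ -0.33333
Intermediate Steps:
t(L, n) = 1 + n + 2*L (t(L, n) = (L + n) + (1 + L) = 1 + n + 2*L)
f(x) = 3*x*(4 + 3*x) (f(x) = (x + (1 + 3 + 2*x))*(x + (x + x)) = (x + (4 + 2*x))*(x + 2*x) = (4 + 3*x)*(3*x) = 3*x*(4 + 3*x))
1/f(-1) = 1/(3*(-1)*(4 + 3*(-1))) = 1/(3*(-1)*(4 - 3)) = 1/(3*(-1)*1) = 1/(-3) = -⅓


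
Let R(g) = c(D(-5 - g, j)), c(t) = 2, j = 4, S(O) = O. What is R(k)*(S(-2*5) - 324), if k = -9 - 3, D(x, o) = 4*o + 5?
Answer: -668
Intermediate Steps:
D(x, o) = 5 + 4*o
k = -12
R(g) = 2
R(k)*(S(-2*5) - 324) = 2*(-2*5 - 324) = 2*(-10 - 324) = 2*(-334) = -668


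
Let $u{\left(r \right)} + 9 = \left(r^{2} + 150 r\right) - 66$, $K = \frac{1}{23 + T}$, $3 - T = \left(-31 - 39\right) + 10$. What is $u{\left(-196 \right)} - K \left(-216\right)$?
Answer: $\frac{384571}{43} \approx 8943.5$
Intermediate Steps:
$T = 63$ ($T = 3 - \left(\left(-31 - 39\right) + 10\right) = 3 - \left(-70 + 10\right) = 3 - -60 = 3 + 60 = 63$)
$K = \frac{1}{86}$ ($K = \frac{1}{23 + 63} = \frac{1}{86} \approx 0.011628$)
$u{\left(r \right)} = -75 + r^{2} + 150 r$ ($u{\left(r \right)} = -9 - \left(66 - r^{2} - 150 r\right) = -9 + \left(-66 + r^{2} + 150 r\right) = -75 + r^{2} + 150 r$)
$u{\left(-196 \right)} - K \left(-216\right) = \left(-75 + \left(-196\right)^{2} + 150 \left(-196\right)\right) - \frac{1}{86} \left(-216\right) = \left(-75 + 38416 - 29400\right) - - \frac{108}{43} = 8941 + \frac{108}{43} = \frac{384571}{43}$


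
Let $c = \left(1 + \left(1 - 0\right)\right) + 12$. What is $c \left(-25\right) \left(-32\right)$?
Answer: $11200$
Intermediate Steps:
$c = 14$ ($c = \left(1 + \left(1 + 0\right)\right) + 12 = \left(1 + 1\right) + 12 = 2 + 12 = 14$)
$c \left(-25\right) \left(-32\right) = 14 \left(-25\right) \left(-32\right) = \left(-350\right) \left(-32\right) = 11200$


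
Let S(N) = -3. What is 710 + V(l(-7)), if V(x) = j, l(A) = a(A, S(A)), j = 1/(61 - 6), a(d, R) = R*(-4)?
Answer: 39051/55 ≈ 710.02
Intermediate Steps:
a(d, R) = -4*R
j = 1/55 ≈ 0.018182
l(A) = 12 (l(A) = -4*(-3) = 12)
V(x) = 1/55
710 + V(l(-7)) = 710 + 1/55 = 39051/55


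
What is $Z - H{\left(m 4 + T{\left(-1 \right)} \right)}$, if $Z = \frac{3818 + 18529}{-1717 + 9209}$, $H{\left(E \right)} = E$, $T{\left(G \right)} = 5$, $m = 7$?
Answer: $- \frac{224889}{7492} \approx -30.017$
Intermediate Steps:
$Z = \frac{22347}{7492} \approx 2.9828$
$Z - H{\left(m 4 + T{\left(-1 \right)} \right)} = \frac{22347}{7492} - \left(7 \cdot 4 + 5\right) = \frac{22347}{7492} - \left(28 + 5\right) = \frac{22347}{7492} - 33 = - \frac{224889}{7492}$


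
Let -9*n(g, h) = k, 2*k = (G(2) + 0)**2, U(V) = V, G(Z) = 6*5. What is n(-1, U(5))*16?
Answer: -800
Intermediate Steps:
G(Z) = 30
k = 450 (k = (30 + 0)**2/2 = (1/2)*30**2 = (1/2)*900 = 450)
n(g, h) = -50 (n(g, h) = -1/9*450 = -50)
n(-1, U(5))*16 = -50*16 = -800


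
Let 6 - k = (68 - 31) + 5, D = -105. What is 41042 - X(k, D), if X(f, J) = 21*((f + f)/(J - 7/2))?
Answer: 1271870/31 ≈ 41028.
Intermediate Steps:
k = -36 (k = 6 - ((68 - 31) + 5) = 6 - (37 + 5) = 6 - 1*42 = 6 - 42 = -36)
X(f, J) = 42*f/(-7/2 + J) (X(f, J) = 21*((2*f)/(J - 7*½)) = 21*((2*f)/(J - 7/2)) = 21*((2*f)/(-7/2 + J)) = 21*(2*f/(-7/2 + J)) = 42*f/(-7/2 + J))
41042 - X(k, D) = 41042 - 84*(-36)/(-7 + 2*(-105)) = 41042 - 84*(-36)/(-7 - 210) = 41042 - 84*(-36)/(-217) = 41042 - 84*(-36)*(-1)/217 = 41042 - 1*432/31 = 41042 - 432/31 = 1271870/31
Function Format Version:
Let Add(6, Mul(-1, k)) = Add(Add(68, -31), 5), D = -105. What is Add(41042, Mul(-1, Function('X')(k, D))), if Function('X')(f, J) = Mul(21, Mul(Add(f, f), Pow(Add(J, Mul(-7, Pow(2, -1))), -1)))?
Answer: Rational(1271870, 31) ≈ 41028.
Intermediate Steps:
k = -36 (k = Add(6, Mul(-1, Add(Add(68, -31), 5))) = Add(6, Mul(-1, Add(37, 5))) = Add(6, Mul(-1, 42)) = Add(6, -42) = -36)
Function('X')(f, J) = Mul(42, f, Pow(Add(Rational(-7, 2), J), -1)) (Function('X')(f, J) = Mul(21, Mul(Mul(2, f), Pow(Add(J, Mul(-7, Rational(1, 2))), -1))) = Mul(21, Mul(Mul(2, f), Pow(Add(J, Rational(-7, 2)), -1))) = Mul(21, Mul(Mul(2, f), Pow(Add(Rational(-7, 2), J), -1))) = Mul(21, Mul(2, f, Pow(Add(Rational(-7, 2), J), -1))) = Mul(42, f, Pow(Add(Rational(-7, 2), J), -1)))
Add(41042, Mul(-1, Function('X')(k, D))) = Add(41042, Mul(-1, Mul(84, -36, Pow(Add(-7, Mul(2, -105)), -1)))) = Add(41042, Mul(-1, Mul(84, -36, Pow(Add(-7, -210), -1)))) = Add(41042, Mul(-1, Mul(84, -36, Pow(-217, -1)))) = Add(41042, Mul(-1, Mul(84, -36, Rational(-1, 217)))) = Add(41042, Mul(-1, Rational(432, 31))) = Add(41042, Rational(-432, 31)) = Rational(1271870, 31)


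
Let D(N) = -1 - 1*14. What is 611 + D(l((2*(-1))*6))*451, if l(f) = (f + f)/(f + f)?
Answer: -6154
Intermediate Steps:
l(f) = 1 (l(f) = (2*f)/((2*f)) = (2*f)*(1/(2*f)) = 1)
D(N) = -15 (D(N) = -1 - 14 = -15)
611 + D(l((2*(-1))*6))*451 = 611 - 15*451 = 611 - 6765 = -6154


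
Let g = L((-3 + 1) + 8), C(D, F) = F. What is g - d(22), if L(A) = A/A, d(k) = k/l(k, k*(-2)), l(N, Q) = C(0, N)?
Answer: 0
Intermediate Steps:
l(N, Q) = N
d(k) = 1 (d(k) = k/k = 1)
L(A) = 1
g = 1
g - d(22) = 1 - 1*1 = 1 - 1 = 0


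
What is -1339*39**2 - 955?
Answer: -2037574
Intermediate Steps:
-1339*39**2 - 955 = -1339*1521 - 955 = -2036619 - 955 = -2037574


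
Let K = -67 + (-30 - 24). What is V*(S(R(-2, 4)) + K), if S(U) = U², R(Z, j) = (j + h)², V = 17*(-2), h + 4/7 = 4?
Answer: -238717230/2401 ≈ -99424.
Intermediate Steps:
h = 24/7 (h = -4/7 + 4 = 24/7 ≈ 3.4286)
K = -121 (K = -67 - 54 = -121)
V = -34
R(Z, j) = (24/7 + j)² (R(Z, j) = (j + 24/7)² = (24/7 + j)²)
V*(S(R(-2, 4)) + K) = -34*(((24 + 7*4)²/49)² - 121) = -34*(((24 + 28)²/49)² - 121) = -34*(((1/49)*52²)² - 121) = -34*(((1/49)*2704)² - 121) = -34*((2704/49)² - 121) = -34*(7311616/2401 - 121) = -34*7021095/2401 = -238717230/2401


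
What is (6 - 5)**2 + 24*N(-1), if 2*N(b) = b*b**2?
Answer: -11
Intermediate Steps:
N(b) = b**3/2 (N(b) = (b*b**2)/2 = b**3/2)
(6 - 5)**2 + 24*N(-1) = (6 - 5)**2 + 24*((1/2)*(-1)**3) = 1**2 + 24*((1/2)*(-1)) = 1 + 24*(-1/2) = 1 - 12 = -11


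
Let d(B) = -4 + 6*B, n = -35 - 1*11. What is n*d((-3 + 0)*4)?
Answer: 3496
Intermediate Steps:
n = -46 (n = -35 - 11 = -46)
n*d((-3 + 0)*4) = -46*(-4 + 6*((-3 + 0)*4)) = -46*(-4 + 6*(-3*4)) = -46*(-4 + 6*(-12)) = -46*(-4 - 72) = -46*(-76) = 3496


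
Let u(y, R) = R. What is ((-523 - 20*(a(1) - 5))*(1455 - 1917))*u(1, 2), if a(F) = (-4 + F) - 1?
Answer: 316932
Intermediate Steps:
a(F) = -5 + F
((-523 - 20*(a(1) - 5))*(1455 - 1917))*u(1, 2) = ((-523 - 20*((-5 + 1) - 5))*(1455 - 1917))*2 = ((-523 - 20*(-4 - 5))*(-462))*2 = ((-523 - 20*(-9))*(-462))*2 = ((-523 + 180)*(-462))*2 = -343*(-462)*2 = 158466*2 = 316932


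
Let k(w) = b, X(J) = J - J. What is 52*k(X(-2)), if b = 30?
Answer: 1560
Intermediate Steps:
X(J) = 0
k(w) = 30
52*k(X(-2)) = 52*30 = 1560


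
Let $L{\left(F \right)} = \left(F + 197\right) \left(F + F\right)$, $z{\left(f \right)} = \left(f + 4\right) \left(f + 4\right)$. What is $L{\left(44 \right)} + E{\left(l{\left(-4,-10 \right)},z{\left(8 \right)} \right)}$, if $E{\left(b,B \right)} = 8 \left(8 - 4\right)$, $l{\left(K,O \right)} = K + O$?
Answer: $21240$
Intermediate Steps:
$z{\left(f \right)} = \left(4 + f\right)^{2}$ ($z{\left(f \right)} = \left(4 + f\right) \left(4 + f\right) = \left(4 + f\right)^{2}$)
$E{\left(b,B \right)} = 32$ ($E{\left(b,B \right)} = 8 \cdot 4 = 32$)
$L{\left(F \right)} = 2 F \left(197 + F\right)$ ($L{\left(F \right)} = \left(197 + F\right) 2 F = 2 F \left(197 + F\right)$)
$L{\left(44 \right)} + E{\left(l{\left(-4,-10 \right)},z{\left(8 \right)} \right)} = 2 \cdot 44 \left(197 + 44\right) + 32 = 2 \cdot 44 \cdot 241 + 32 = 21208 + 32 = 21240$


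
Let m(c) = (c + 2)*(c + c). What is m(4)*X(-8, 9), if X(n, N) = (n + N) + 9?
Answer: 480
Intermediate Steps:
X(n, N) = 9 + N + n (X(n, N) = (N + n) + 9 = 9 + N + n)
m(c) = 2*c*(2 + c) (m(c) = (2 + c)*(2*c) = 2*c*(2 + c))
m(4)*X(-8, 9) = (2*4*(2 + 4))*(9 + 9 - 8) = (2*4*6)*10 = 48*10 = 480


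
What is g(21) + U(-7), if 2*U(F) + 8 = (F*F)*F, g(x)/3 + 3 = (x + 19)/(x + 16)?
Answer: -13413/74 ≈ -181.26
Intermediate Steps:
g(x) = -9 + 3*(19 + x)/(16 + x) (g(x) = -9 + 3*((x + 19)/(x + 16)) = -9 + 3*((19 + x)/(16 + x)) = -9 + 3*(19 + x)/(16 + x))
U(F) = -4 + F**3/2 (U(F) = -4 + ((F*F)*F)/2 = -4 + (F**2*F)/2 = -4 + F**3/2)
g(21) + U(-7) = 3*(-29 - 2*21)/(16 + 21) + (-4 + (1/2)*(-7)**3) = 3*(-29 - 42)/37 + (-4 + (1/2)*(-343)) = 3*(1/37)*(-71) + (-4 - 343/2) = -213/37 - 351/2 = -13413/74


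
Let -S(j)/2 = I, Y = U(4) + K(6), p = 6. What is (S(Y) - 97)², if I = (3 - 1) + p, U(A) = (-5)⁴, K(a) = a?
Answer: 12769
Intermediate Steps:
U(A) = 625
Y = 631 (Y = 625 + 6 = 631)
I = 8 (I = (3 - 1) + 6 = 2 + 6 = 8)
S(j) = -16 (S(j) = -2*8 = -16)
(S(Y) - 97)² = (-16 - 97)² = (-113)² = 12769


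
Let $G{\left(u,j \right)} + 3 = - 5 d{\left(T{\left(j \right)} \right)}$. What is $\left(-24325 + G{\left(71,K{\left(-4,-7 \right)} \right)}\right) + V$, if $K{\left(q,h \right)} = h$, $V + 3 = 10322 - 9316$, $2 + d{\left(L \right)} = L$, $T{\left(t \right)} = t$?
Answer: $-23280$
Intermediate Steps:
$d{\left(L \right)} = -2 + L$
$V = 1003$ ($V = -3 + \left(10322 - 9316\right) = -3 + 1006 = 1003$)
$G{\left(u,j \right)} = 7 - 5 j$ ($G{\left(u,j \right)} = -3 - 5 \left(-2 + j\right) = -3 - \left(-10 + 5 j\right) = 7 - 5 j$)
$\left(-24325 + G{\left(71,K{\left(-4,-7 \right)} \right)}\right) + V = \left(-24325 + \left(7 - -35\right)\right) + 1003 = \left(-24325 + \left(7 + 35\right)\right) + 1003 = \left(-24325 + 42\right) + 1003 = -24283 + 1003 = -23280$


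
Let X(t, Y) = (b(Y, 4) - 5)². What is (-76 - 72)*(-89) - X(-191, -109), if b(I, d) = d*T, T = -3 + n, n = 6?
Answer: 13123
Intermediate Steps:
T = 3 (T = -3 + 6 = 3)
b(I, d) = 3*d (b(I, d) = d*3 = 3*d)
X(t, Y) = 49 (X(t, Y) = (3*4 - 5)² = (12 - 5)² = 7² = 49)
(-76 - 72)*(-89) - X(-191, -109) = (-76 - 72)*(-89) - 1*49 = -148*(-89) - 49 = 13172 - 49 = 13123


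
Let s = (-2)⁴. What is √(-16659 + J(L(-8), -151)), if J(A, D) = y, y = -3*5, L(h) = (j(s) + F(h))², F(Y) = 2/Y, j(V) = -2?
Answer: I*√16674 ≈ 129.13*I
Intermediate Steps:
s = 16
L(h) = (-2 + 2/h)²
y = -15
J(A, D) = -15
√(-16659 + J(L(-8), -151)) = √(-16659 - 15) = √(-16674) = I*√16674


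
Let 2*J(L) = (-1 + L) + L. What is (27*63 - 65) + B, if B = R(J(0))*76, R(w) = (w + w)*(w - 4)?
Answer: 1978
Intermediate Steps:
J(L) = -½ + L (J(L) = ((-1 + L) + L)/2 = (-1 + 2*L)/2 = -½ + L)
R(w) = 2*w*(-4 + w) (R(w) = (2*w)*(-4 + w) = 2*w*(-4 + w))
B = 342 (B = (2*(-½ + 0)*(-4 + (-½ + 0)))*76 = (2*(-½)*(-4 - ½))*76 = (2*(-½)*(-9/2))*76 = (9/2)*76 = 342)
(27*63 - 65) + B = (27*63 - 65) + 342 = (1701 - 65) + 342 = 1636 + 342 = 1978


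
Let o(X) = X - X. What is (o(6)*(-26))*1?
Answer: 0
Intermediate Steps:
o(X) = 0
(o(6)*(-26))*1 = (0*(-26))*1 = 0*1 = 0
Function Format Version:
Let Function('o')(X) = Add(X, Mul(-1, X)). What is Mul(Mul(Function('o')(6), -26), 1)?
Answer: 0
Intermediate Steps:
Function('o')(X) = 0
Mul(Mul(Function('o')(6), -26), 1) = Mul(Mul(0, -26), 1) = Mul(0, 1) = 0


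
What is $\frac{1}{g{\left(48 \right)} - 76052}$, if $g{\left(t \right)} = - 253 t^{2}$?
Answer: $- \frac{1}{658964} \approx -1.5175 \cdot 10^{-6}$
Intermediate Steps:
$\frac{1}{g{\left(48 \right)} - 76052} = \frac{1}{- 253 \cdot 48^{2} - 76052} = \frac{1}{\left(-253\right) 2304 - 76052} = \frac{1}{-582912 - 76052} = \frac{1}{-658964} = - \frac{1}{658964}$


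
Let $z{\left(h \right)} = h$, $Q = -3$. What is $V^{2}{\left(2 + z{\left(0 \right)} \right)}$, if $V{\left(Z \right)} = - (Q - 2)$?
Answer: $25$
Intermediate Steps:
$V{\left(Z \right)} = 5$ ($V{\left(Z \right)} = - (-3 - 2) = \left(-1\right) \left(-5\right) = 5$)
$V^{2}{\left(2 + z{\left(0 \right)} \right)} = 5^{2} = 25$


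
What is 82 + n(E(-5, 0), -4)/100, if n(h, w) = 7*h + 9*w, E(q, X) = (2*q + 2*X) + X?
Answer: 4047/50 ≈ 80.940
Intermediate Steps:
E(q, X) = 2*q + 3*X (E(q, X) = (2*X + 2*q) + X = 2*q + 3*X)
82 + n(E(-5, 0), -4)/100 = 82 + (7*(2*(-5) + 3*0) + 9*(-4))/100 = 82 + (7*(-10 + 0) - 36)/100 = 82 + (7*(-10) - 36)/100 = 82 + (-70 - 36)/100 = 82 + (1/100)*(-106) = 82 - 53/50 = 4047/50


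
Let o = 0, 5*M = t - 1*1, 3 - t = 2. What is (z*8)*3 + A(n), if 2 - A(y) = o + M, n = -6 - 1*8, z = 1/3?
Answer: 10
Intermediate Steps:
t = 1 (t = 3 - 1*2 = 3 - 2 = 1)
z = ⅓ ≈ 0.33333
M = 0 (M = (1 - 1*1)/5 = (1 - 1)/5 = (⅕)*0 = 0)
n = -14 (n = -6 - 8 = -14)
A(y) = 2 (A(y) = 2 - (0 + 0) = 2 - 1*0 = 2 + 0 = 2)
(z*8)*3 + A(n) = ((⅓)*8)*3 + 2 = (8/3)*3 + 2 = 8 + 2 = 10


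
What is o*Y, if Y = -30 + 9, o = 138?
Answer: -2898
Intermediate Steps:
Y = -21
o*Y = 138*(-21) = -2898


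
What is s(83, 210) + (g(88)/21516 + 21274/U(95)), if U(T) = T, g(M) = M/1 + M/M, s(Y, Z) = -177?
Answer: 95948299/2044020 ≈ 46.941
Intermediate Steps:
g(M) = 1 + M (g(M) = M*1 + 1 = M + 1 = 1 + M)
s(83, 210) + (g(88)/21516 + 21274/U(95)) = -177 + ((1 + 88)/21516 + 21274/95) = -177 + (89*(1/21516) + 21274*(1/95)) = -177 + (89/21516 + 21274/95) = -177 + 457739839/2044020 = 95948299/2044020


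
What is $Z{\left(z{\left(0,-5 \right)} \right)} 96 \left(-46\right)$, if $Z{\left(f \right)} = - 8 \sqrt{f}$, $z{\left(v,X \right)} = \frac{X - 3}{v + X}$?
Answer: $\frac{70656 \sqrt{10}}{5} \approx 44687.0$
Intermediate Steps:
$z{\left(v,X \right)} = \frac{-3 + X}{X + v}$
$Z{\left(z{\left(0,-5 \right)} \right)} 96 \left(-46\right) = - 8 \sqrt{\frac{-3 - 5}{-5 + 0}} \cdot 96 \left(-46\right) = - 8 \sqrt{\frac{1}{-5} \left(-8\right)} 96 \left(-46\right) = - 8 \sqrt{\left(- \frac{1}{5}\right) \left(-8\right)} 96 \left(-46\right) = - 8 \sqrt{\frac{8}{5}} \cdot 96 \left(-46\right) = - 8 \frac{2 \sqrt{10}}{5} \cdot 96 \left(-46\right) = - \frac{16 \sqrt{10}}{5} \cdot 96 \left(-46\right) = - \frac{1536 \sqrt{10}}{5} \left(-46\right) = \frac{70656 \sqrt{10}}{5}$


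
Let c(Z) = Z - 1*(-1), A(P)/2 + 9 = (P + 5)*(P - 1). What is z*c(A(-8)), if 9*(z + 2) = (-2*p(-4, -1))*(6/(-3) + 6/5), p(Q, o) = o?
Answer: -3626/45 ≈ -80.578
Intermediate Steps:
A(P) = -18 + 2*(-1 + P)*(5 + P) (A(P) = -18 + 2*((P + 5)*(P - 1)) = -18 + 2*((5 + P)*(-1 + P)) = -18 + 2*((-1 + P)*(5 + P)) = -18 + 2*(-1 + P)*(5 + P))
c(Z) = 1 + Z (c(Z) = Z + 1 = 1 + Z)
z = -98/45 (z = -2 + ((-2*(-1))*(6/(-3) + 6/5))/9 = -2 + (2*(6*(-⅓) + 6*(⅕)))/9 = -2 + (2*(-2 + 6/5))/9 = -2 + (2*(-⅘))/9 = -2 + (⅑)*(-8/5) = -2 - 8/45 = -98/45 ≈ -2.1778)
z*c(A(-8)) = -98*(1 + (-28 + 2*(-8)² + 8*(-8)))/45 = -98*(1 + (-28 + 2*64 - 64))/45 = -98*(1 + (-28 + 128 - 64))/45 = -98*(1 + 36)/45 = -98/45*37 = -3626/45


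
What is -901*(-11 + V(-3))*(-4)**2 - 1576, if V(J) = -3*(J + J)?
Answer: -102488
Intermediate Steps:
V(J) = -6*J
-901*(-11 + V(-3))*(-4)**2 - 1576 = -901*(-11 - 6*(-3))*(-4)**2 - 1576 = -901*(-11 + 18)*16 - 1576 = -6307*16 - 1576 = -901*112 - 1576 = -100912 - 1576 = -102488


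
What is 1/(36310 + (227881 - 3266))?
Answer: 1/260925 ≈ 3.8325e-6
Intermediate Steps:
1/(36310 + (227881 - 3266)) = 1/(36310 + 224615) = 1/260925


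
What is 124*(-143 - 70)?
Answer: -26412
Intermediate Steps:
124*(-143 - 70) = 124*(-213) = -26412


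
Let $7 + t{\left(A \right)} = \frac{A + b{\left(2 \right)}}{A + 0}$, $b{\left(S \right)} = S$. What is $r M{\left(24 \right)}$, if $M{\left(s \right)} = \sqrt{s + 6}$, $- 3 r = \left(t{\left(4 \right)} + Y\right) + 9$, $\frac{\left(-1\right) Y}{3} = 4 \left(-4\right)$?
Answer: $- \frac{103 \sqrt{30}}{6} \approx -94.026$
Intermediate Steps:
$Y = 48$ ($Y = - 3 \cdot 4 \left(-4\right) = \left(-3\right) \left(-16\right) = 48$)
$t{\left(A \right)} = -7 + \frac{2 + A}{A}$ ($t{\left(A \right)} = -7 + \frac{A + 2}{A + 0} = -7 + \frac{2 + A}{A}$)
$r = - \frac{103}{6}$ ($r = - \frac{\left(\left(-6 + \frac{2}{4}\right) + 48\right) + 9}{3} = - \frac{\left(\left(-6 + 2 \cdot \frac{1}{4}\right) + 48\right) + 9}{3} = - \frac{\left(\left(-6 + \frac{1}{2}\right) + 48\right) + 9}{3} = - \frac{\left(- \frac{11}{2} + 48\right) + 9}{3} = - \frac{\frac{85}{2} + 9}{3} = \left(- \frac{1}{3}\right) \frac{103}{2} = - \frac{103}{6} \approx -17.167$)
$M{\left(s \right)} = \sqrt{6 + s}$
$r M{\left(24 \right)} = - \frac{103 \sqrt{6 + 24}}{6} = - \frac{103 \sqrt{30}}{6}$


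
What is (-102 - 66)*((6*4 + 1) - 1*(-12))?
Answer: -6216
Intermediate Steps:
(-102 - 66)*((6*4 + 1) - 1*(-12)) = -168*((24 + 1) + 12) = -168*(25 + 12) = -168*37 = -6216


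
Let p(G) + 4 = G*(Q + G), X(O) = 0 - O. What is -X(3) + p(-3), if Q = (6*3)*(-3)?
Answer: 170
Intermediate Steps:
X(O) = -O
Q = -54 (Q = 18*(-3) = -54)
p(G) = -4 + G*(-54 + G)
-X(3) + p(-3) = -(-1)*3 + (-4 + (-3)² - 54*(-3)) = -1*(-3) + (-4 + 9 + 162) = 3 + 167 = 170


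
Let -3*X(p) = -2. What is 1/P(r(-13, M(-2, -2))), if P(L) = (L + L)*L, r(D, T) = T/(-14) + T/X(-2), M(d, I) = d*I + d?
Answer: 49/800 ≈ 0.061250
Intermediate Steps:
X(p) = ⅔ (X(p) = -⅓*(-2) = ⅔)
M(d, I) = d + I*d (M(d, I) = I*d + d = d + I*d)
r(D, T) = 10*T/7 (r(D, T) = T/(-14) + T/(⅔) = T*(-1/14) + T*(3/2) = -T/14 + 3*T/2 = 10*T/7)
P(L) = 2*L² (P(L) = (2*L)*L = 2*L²)
1/P(r(-13, M(-2, -2))) = 1/(2*(10*(-2*(1 - 2))/7)²) = 1/(2*(10*(-2*(-1))/7)²) = 1/(2*((10/7)*2)²) = 1/(2*(20/7)²) = 1/(2*(400/49)) = 1/(800/49) = 49/800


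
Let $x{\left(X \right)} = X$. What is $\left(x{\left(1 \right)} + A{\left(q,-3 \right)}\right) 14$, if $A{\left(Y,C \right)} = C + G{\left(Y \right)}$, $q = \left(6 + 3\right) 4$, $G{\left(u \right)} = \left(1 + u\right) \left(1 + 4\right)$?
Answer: $2562$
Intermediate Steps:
$G{\left(u \right)} = 5 + 5 u$ ($G{\left(u \right)} = \left(1 + u\right) 5 = 5 + 5 u$)
$q = 36$ ($q = 9 \cdot 4 = 36$)
$A{\left(Y,C \right)} = 5 + C + 5 Y$ ($A{\left(Y,C \right)} = C + \left(5 + 5 Y\right) = 5 + C + 5 Y$)
$\left(x{\left(1 \right)} + A{\left(q,-3 \right)}\right) 14 = \left(1 + \left(5 - 3 + 5 \cdot 36\right)\right) 14 = \left(1 + \left(5 - 3 + 180\right)\right) 14 = \left(1 + 182\right) 14 = 183 \cdot 14 = 2562$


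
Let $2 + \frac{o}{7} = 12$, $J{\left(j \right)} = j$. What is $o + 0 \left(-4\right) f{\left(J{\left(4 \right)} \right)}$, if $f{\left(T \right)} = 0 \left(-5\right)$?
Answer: $70$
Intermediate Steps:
$f{\left(T \right)} = 0$
$o = 70$ ($o = -14 + 7 \cdot 12 = -14 + 84 = 70$)
$o + 0 \left(-4\right) f{\left(J{\left(4 \right)} \right)} = 70 + 0 \left(-4\right) 0 = 70 + 0 \cdot 0 = 70 + 0 = 70$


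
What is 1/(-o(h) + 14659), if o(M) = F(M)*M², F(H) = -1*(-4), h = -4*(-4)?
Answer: 1/13635 ≈ 7.3341e-5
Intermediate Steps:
h = 16
F(H) = 4
o(M) = 4*M²
1/(-o(h) + 14659) = 1/(-4*16² + 14659) = 1/(-4*256 + 14659) = 1/(-1*1024 + 14659) = 1/(-1024 + 14659) = 1/13635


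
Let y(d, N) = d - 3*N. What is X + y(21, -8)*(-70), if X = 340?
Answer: -2810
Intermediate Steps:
y(d, N) = d - 3*N
X + y(21, -8)*(-70) = 340 + (21 - 3*(-8))*(-70) = 340 + (21 + 24)*(-70) = 340 + 45*(-70) = 340 - 3150 = -2810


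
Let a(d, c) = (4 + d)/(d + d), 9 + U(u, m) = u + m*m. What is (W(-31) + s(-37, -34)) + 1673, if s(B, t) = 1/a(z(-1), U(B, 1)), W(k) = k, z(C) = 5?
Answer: 14788/9 ≈ 1643.1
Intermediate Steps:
U(u, m) = -9 + u + m² (U(u, m) = -9 + (u + m*m) = -9 + (u + m²) = -9 + u + m²)
a(d, c) = (4 + d)/(2*d) (a(d, c) = (4 + d)/((2*d)) = (4 + d)*(1/(2*d)) = (4 + d)/(2*d))
s(B, t) = 10/9 (s(B, t) = 1/((½)*(4 + 5)/5) = 1/((½)*(⅕)*9) = 1/(9/10) = 10/9)
(W(-31) + s(-37, -34)) + 1673 = (-31 + 10/9) + 1673 = -269/9 + 1673 = 14788/9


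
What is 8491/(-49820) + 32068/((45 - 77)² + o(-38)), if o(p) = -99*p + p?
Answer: 389328123/59136340 ≈ 6.5836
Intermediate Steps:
o(p) = -98*p
8491/(-49820) + 32068/((45 - 77)² + o(-38)) = 8491/(-49820) + 32068/((45 - 77)² - 98*(-38)) = 8491*(-1/49820) + 32068/((-32)² + 3724) = -8491/49820 + 32068/(1024 + 3724) = -8491/49820 + 32068/4748 = -8491/49820 + 32068*(1/4748) = -8491/49820 + 8017/1187 = 389328123/59136340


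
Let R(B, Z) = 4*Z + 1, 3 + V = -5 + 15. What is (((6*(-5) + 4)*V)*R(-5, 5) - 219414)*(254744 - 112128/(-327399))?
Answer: -6206187234525408/109133 ≈ -5.6868e+10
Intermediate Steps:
V = 7 (V = -3 + (-5 + 15) = -3 + 10 = 7)
R(B, Z) = 1 + 4*Z
(((6*(-5) + 4)*V)*R(-5, 5) - 219414)*(254744 - 112128/(-327399)) = (((6*(-5) + 4)*7)*(1 + 4*5) - 219414)*(254744 - 112128/(-327399)) = (((-30 + 4)*7)*(1 + 20) - 219414)*(254744 - 112128*(-1/327399)) = (-26*7*21 - 219414)*(254744 + 37376/109133) = (-182*21 - 219414)*(27801014328/109133) = (-3822 - 219414)*(27801014328/109133) = -223236*27801014328/109133 = -6206187234525408/109133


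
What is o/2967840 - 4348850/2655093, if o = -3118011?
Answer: -2353922240447/875543467680 ≈ -2.6885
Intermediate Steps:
o/2967840 - 4348850/2655093 = -3118011/2967840 - 4348850/2655093 = -3118011*1/2967840 - 4348850*1/2655093 = -1039337/989280 - 4348850/2655093 = -2353922240447/875543467680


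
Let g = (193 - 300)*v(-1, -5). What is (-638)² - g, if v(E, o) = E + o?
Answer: 406402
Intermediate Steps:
g = 642 (g = (193 - 300)*(-1 - 5) = -107*(-6) = 642)
(-638)² - g = (-638)² - 1*642 = 407044 - 642 = 406402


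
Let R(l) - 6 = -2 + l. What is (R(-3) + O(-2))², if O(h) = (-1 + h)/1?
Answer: 4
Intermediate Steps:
R(l) = 4 + l (R(l) = 6 + (-2 + l) = 4 + l)
O(h) = -1 + h (O(h) = (-1 + h)*1 = -1 + h)
(R(-3) + O(-2))² = ((4 - 3) + (-1 - 2))² = (1 - 3)² = (-2)² = 4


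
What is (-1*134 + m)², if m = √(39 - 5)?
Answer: (134 - √34)² ≈ 16427.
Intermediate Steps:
m = √34 ≈ 5.8309
(-1*134 + m)² = (-1*134 + √34)² = (-134 + √34)²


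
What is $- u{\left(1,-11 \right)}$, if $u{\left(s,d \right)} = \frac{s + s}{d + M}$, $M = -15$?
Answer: $\frac{1}{13} \approx 0.076923$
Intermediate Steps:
$u{\left(s,d \right)} = \frac{2 s}{-15 + d}$ ($u{\left(s,d \right)} = \frac{s + s}{d - 15} = \frac{2 s}{-15 + d}$)
$- u{\left(1,-11 \right)} = - \frac{2 \cdot 1}{-15 - 11} = - \frac{2 \cdot 1}{-26} = - \frac{2 \cdot 1 \left(-1\right)}{26} = \left(-1\right) \left(- \frac{1}{13}\right) = \frac{1}{13}$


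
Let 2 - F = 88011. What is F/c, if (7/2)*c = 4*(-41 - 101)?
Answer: 616063/1136 ≈ 542.31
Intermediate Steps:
F = -88009 (F = 2 - 1*88011 = 2 - 88011 = -88009)
c = -1136/7 (c = 2*(4*(-41 - 101))/7 = 2*(4*(-142))/7 = (2/7)*(-568) = -1136/7 ≈ -162.29)
F/c = -88009/(-1136/7) = -88009*(-7/1136) = 616063/1136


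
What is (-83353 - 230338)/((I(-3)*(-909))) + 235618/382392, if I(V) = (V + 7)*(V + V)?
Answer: -1594620647/115864776 ≈ -13.763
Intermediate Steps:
I(V) = 2*V*(7 + V) (I(V) = (7 + V)*(2*V) = 2*V*(7 + V))
(-83353 - 230338)/((I(-3)*(-909))) + 235618/382392 = (-83353 - 230338)/(((2*(-3)*(7 - 3))*(-909))) + 235618/382392 = -313691/((2*(-3)*4)*(-909)) + 235618*(1/382392) = -313691/((-24*(-909))) + 117809/191196 = -313691/21816 + 117809/191196 = -1594620647/115864776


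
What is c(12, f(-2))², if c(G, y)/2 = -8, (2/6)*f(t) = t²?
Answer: 256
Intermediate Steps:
f(t) = 3*t²
c(G, y) = -16 (c(G, y) = 2*(-8) = -16)
c(12, f(-2))² = (-16)² = 256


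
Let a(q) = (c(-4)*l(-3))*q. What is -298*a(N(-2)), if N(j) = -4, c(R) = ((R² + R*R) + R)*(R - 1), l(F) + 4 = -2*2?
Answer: 1335040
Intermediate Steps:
l(F) = -8 (l(F) = -4 - 2*2 = -4 - 4 = -8)
c(R) = (-1 + R)*(R + 2*R²) (c(R) = ((R² + R²) + R)*(-1 + R) = (2*R² + R)*(-1 + R) = (R + 2*R²)*(-1 + R) = (-1 + R)*(R + 2*R²))
a(q) = 1120*q (a(q) = (-4*(-1 - 1*(-4) + 2*(-4)²)*(-8))*q = (-4*(-1 + 4 + 2*16)*(-8))*q = (-4*(-1 + 4 + 32)*(-8))*q = (-4*35*(-8))*q = (-140*(-8))*q = 1120*q)
-298*a(N(-2)) = -333760*(-4) = -298*(-4480) = 1335040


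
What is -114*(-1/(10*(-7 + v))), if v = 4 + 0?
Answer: -19/5 ≈ -3.8000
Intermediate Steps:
v = 4
-114*(-1/(10*(-7 + v))) = -114*(-1/(10*(-7 + 4))) = -114/((-3*(-10))) = -114/30 = -114*1/30 = -19/5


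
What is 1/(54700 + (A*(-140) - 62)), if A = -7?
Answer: 1/55618 ≈ 1.7980e-5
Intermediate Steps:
1/(54700 + (A*(-140) - 62)) = 1/(54700 + (-7*(-140) - 62)) = 1/(54700 + (980 - 62)) = 1/(54700 + 918) = 1/55618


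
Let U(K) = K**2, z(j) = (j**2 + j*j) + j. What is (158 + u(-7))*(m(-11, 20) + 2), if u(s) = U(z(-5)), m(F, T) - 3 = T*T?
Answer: 884115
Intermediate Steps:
m(F, T) = 3 + T**2 (m(F, T) = 3 + T*T = 3 + T**2)
z(j) = j + 2*j**2 (z(j) = (j**2 + j**2) + j = 2*j**2 + j = j + 2*j**2)
u(s) = 2025 (u(s) = (-5*(1 + 2*(-5)))**2 = (-5*(1 - 10))**2 = (-5*(-9))**2 = 45**2 = 2025)
(158 + u(-7))*(m(-11, 20) + 2) = (158 + 2025)*((3 + 20**2) + 2) = 2183*((3 + 400) + 2) = 2183*(403 + 2) = 2183*405 = 884115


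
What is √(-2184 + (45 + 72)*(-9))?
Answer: I*√3237 ≈ 56.895*I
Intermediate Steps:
√(-2184 + (45 + 72)*(-9)) = √(-2184 + 117*(-9)) = √(-2184 - 1053) = √(-3237) = I*√3237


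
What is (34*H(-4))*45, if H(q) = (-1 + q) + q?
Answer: -13770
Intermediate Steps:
H(q) = -1 + 2*q
(34*H(-4))*45 = (34*(-1 + 2*(-4)))*45 = (34*(-1 - 8))*45 = (34*(-9))*45 = -306*45 = -13770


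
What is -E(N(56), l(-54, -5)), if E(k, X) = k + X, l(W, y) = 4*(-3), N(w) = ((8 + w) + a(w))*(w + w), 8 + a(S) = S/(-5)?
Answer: -25028/5 ≈ -5005.6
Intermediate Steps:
a(S) = -8 - S/5 (a(S) = -8 + S/(-5) = -8 + S*(-⅕) = -8 - S/5)
N(w) = 8*w²/5 (N(w) = ((8 + w) + (-8 - w/5))*(w + w) = (4*w/5)*(2*w) = 8*w²/5)
l(W, y) = -12
E(k, X) = X + k
-E(N(56), l(-54, -5)) = -(-12 + (8/5)*56²) = -(-12 + (8/5)*3136) = -(-12 + 25088/5) = -1*25028/5 = -25028/5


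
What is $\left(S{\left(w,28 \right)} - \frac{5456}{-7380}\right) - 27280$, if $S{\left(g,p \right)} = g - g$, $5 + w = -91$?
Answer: $- \frac{50330236}{1845} \approx -27279.0$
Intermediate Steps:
$w = -96$ ($w = -5 - 91 = -96$)
$S{\left(g,p \right)} = 0$
$\left(S{\left(w,28 \right)} - \frac{5456}{-7380}\right) - 27280 = \left(0 - \frac{5456}{-7380}\right) - 27280 = \left(0 - 5456 \left(- \frac{1}{7380}\right)\right) - 27280 = \left(0 - - \frac{1364}{1845}\right) - 27280 = \left(0 + \frac{1364}{1845}\right) - 27280 = \frac{1364}{1845} - 27280 = - \frac{50330236}{1845}$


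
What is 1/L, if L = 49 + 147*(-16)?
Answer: -1/2303 ≈ -0.00043422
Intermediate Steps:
L = -2303 (L = 49 - 2352 = -2303)
1/L = 1/(-2303) = -1/2303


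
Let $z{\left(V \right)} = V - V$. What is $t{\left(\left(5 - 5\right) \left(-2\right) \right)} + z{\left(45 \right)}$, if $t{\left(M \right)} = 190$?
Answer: $190$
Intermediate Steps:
$z{\left(V \right)} = 0$
$t{\left(\left(5 - 5\right) \left(-2\right) \right)} + z{\left(45 \right)} = 190 + 0 = 190$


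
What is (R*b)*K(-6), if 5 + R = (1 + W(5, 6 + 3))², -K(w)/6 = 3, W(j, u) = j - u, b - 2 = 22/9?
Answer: -320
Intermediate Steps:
b = 40/9 (b = 2 + 22/9 = 40/9 ≈ 4.4444)
K(w) = -18 (K(w) = -6*3 = -18)
R = 4 (R = -5 + (1 + (5 - (6 + 3)))² = -5 + (1 + (5 - 1*9))² = -5 + (1 + (5 - 9))² = -5 + (1 - 4)² = -5 + (-3)² = -5 + 9 = 4)
(R*b)*K(-6) = (4*(40/9))*(-18) = (160/9)*(-18) = -320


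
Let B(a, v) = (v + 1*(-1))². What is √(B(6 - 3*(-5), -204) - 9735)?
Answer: √32290 ≈ 179.69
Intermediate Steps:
B(a, v) = (-1 + v)² (B(a, v) = (v - 1)² = (-1 + v)²)
√(B(6 - 3*(-5), -204) - 9735) = √((-1 - 204)² - 9735) = √((-205)² - 9735) = √(42025 - 9735) = √32290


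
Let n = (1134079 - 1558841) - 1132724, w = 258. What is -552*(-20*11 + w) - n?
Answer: 1536510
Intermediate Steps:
n = -1557486 (n = -424762 - 1132724 = -1557486)
-552*(-20*11 + w) - n = -552*(-20*11 + 258) - 1*(-1557486) = -552*(-220 + 258) + 1557486 = -552*38 + 1557486 = -20976 + 1557486 = 1536510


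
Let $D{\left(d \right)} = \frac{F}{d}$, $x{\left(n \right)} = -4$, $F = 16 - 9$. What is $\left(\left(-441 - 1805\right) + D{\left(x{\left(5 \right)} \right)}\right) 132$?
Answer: $-296703$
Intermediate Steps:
$F = 7$
$D{\left(d \right)} = \frac{7}{d}$
$\left(\left(-441 - 1805\right) + D{\left(x{\left(5 \right)} \right)}\right) 132 = \left(\left(-441 - 1805\right) + \frac{7}{-4}\right) 132 = \left(-2246 + 7 \left(- \frac{1}{4}\right)\right) 132 = \left(-2246 - \frac{7}{4}\right) 132 = \left(- \frac{8991}{4}\right) 132 = -296703$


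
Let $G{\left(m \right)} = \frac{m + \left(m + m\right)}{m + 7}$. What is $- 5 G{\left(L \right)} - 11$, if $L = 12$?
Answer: $- \frac{389}{19} \approx -20.474$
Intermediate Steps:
$G{\left(m \right)} = \frac{3 m}{7 + m}$ ($G{\left(m \right)} = \frac{m + 2 m}{7 + m} = \frac{3 m}{7 + m}$)
$- 5 G{\left(L \right)} - 11 = - 5 \cdot 3 \cdot 12 \frac{1}{7 + 12} - 11 = - 5 \cdot 3 \cdot 12 \cdot \frac{1}{19} - 11 = \left(-5\right) \frac{36}{19} - 11 = - \frac{180}{19} - 11 = - \frac{389}{19}$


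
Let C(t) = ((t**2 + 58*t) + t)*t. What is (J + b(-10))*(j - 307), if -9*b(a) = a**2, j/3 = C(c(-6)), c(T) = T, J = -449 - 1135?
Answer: -77766452/9 ≈ -8.6407e+6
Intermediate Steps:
J = -1584
C(t) = t*(t**2 + 59*t) (C(t) = (t**2 + 59*t)*t = t*(t**2 + 59*t))
j = 5724 (j = 3*((-6)**2*(59 - 6)) = 3*(36*53) = 3*1908 = 5724)
b(a) = -a**2/9
(J + b(-10))*(j - 307) = (-1584 - 1/9*(-10)**2)*(5724 - 307) = (-1584 - 1/9*100)*5417 = (-1584 - 100/9)*5417 = -14356/9*5417 = -77766452/9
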